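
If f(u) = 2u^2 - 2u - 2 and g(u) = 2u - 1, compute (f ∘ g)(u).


Substitute g(u) into f:
f(g(u)) = 2*(2u - 1)^2 + (-2)*(2u - 1) + (-2)
(2u - 1)^2 = 4u^2 - 4u + 1
Expand and combine: 8u^2 - 12u + 2


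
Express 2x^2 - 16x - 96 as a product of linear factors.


Roots satisfy r1 + r2 = -b/a = 8 and r1*r2 = c/a = -48.
So r1 = -4, r2 = 12.
2x^2 - 16x - 96 = 2(x - r1)(x - r2) = 2(x + 4)(x - 12)


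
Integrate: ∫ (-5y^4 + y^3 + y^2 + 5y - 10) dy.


Reverse power rule on each term:
  ∫ -5y^4 dy = -y^5
  ∫ y^3 dy = (1/4)y^4
  ∫ y^2 dy = (1/3)y^3
  ∫ 5y dy = (5/2)y^2
  ∫ -10 dy = -10y
F(y) = -y^5 + (1/4)y^4 + (1/3)y^3 + (5/2)y^2 - 10y + C


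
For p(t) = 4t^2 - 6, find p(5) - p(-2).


p(5) = 94
p(-2) = 10
p(5) - p(-2) = 94 - 10 = 84


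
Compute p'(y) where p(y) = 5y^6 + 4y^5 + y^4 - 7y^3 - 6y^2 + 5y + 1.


Apply the power rule term by term:
  d/dy(5y^6) = 30y^5
  d/dy(4y^5) = 20y^4
  d/dy(y^4) = 4y^3
  d/dy(-7y^3) = -21y^2
  d/dy(-6y^2) = -12y
  d/dy(5y) = 5
  d/dy(1) = 0
p'(y) = 30y^5 + 20y^4 + 4y^3 - 21y^2 - 12y + 5


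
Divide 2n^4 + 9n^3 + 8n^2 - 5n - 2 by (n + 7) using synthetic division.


Synthetic division with c = -7. Coefficients: 2, 9, 8, -5, -2
Bring down 2.
  2 * -7 = -14; -14 + 9 = -5
  -5 * -7 = 35; 35 + 8 = 43
  43 * -7 = -301; -301 - 5 = -306
  -306 * -7 = 2142; 2142 - 2 = 2140
Quotient: 2n^3 - 5n^2 + 43n - 306, Remainder: 2140


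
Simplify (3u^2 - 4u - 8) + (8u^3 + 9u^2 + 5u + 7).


Align terms by degree and add:
  3u^2 - 4u - 8
+ 8u^3 + 9u^2 + 5u + 7
= 8u^3 + 12u^2 + u - 1


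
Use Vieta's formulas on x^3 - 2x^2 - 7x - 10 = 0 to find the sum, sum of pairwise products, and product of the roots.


Monic cubic x^3+bx^2+cx+d=0: sum=-b, pairwise sum=c, product=-d.
b=-2, c=-7, d=-10
r1+r2+r3 = 2
r1r2+r1r3+r2r3 = -7
r1r2r3 = 10


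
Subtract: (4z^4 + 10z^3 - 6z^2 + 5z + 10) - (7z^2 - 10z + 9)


Distribute the minus sign:
  (4z^4 + 10z^3 - 6z^2 + 5z + 10)
- (7z^2 - 10z + 9)
Negate second polynomial: -7z^2 + 10z - 9
Add: 4z^4 + 10z^3 - 13z^2 + 15z + 1


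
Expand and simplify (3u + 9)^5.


Expand (3u + 9)^5 by repeated multiplication:
  (3u + 9)^2 = 9u^2 + 54u + 81
  (3u + 9)^3 = 27u^3 + 243u^2 + 729u + 729
  (3u + 9)^4 = 81u^4 + 972u^3 + 4374u^2 + 8748u + 6561
= 243u^5 + 3645u^4 + 21870u^3 + 65610u^2 + 98415u + 59049


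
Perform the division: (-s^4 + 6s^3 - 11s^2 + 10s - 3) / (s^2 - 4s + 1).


(-s^4 + 6s^3 - 11s^2 + 10s - 3) / (s^2 - 4s + 1)
Step 1: -s^2 * (s^2 - 4s + 1) = -s^4 + 4s^3 - s^2; subtract.
Step 2: 2s * (s^2 - 4s + 1) = 2s^3 - 8s^2 + 2s; subtract.
Step 3: -2 * (s^2 - 4s + 1) = -2s^2 + 8s - 2; subtract.
Quotient: -s^2 + 2s - 2, Remainder: -1


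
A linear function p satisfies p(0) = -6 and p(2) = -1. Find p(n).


p(n) = mn + b. Using p(0)=-6, p(2)=-1:
m = (-6 + 1)/(0 - 2) = -5/-2 = 5/2
b = -6 - m*(0) = -6 = -6
p(n) = (5/2)n - 6


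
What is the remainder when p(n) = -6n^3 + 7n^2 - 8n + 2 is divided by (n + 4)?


By the Remainder Theorem, the remainder equals p(-4):
  -6*(-4)^3 = 384
  7*(-4)^2 = 112
  -8*(-4)^1 = 32
  constant: 2
Sum: 384 + 112 + 32 + 2 = 530


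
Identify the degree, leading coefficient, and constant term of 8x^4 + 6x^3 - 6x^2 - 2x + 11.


Highest power of x is 4, with coefficient 8. Constant term is 11.
Degree = 4, leading coefficient = 8, constant term = 11


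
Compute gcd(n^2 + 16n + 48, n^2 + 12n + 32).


Factor each:
  n^2 + 16n + 48 = (n + 4)(n + 12)
  n^2 + 12n + 32 = (n + 4)(n + 8)
Common monic factor: n + 4


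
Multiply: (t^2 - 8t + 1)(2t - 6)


Distribute each term of the first polynomial:
  (t^2)(2t - 6) = 2t^3 - 6t^2
  (-8t)(2t - 6) = -16t^2 + 48t
  (1)(2t - 6) = 2t - 6
Sum: 2t^3 - 22t^2 + 50t - 6


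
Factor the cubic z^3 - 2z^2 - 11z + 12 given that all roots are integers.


Try integer roots (divisors of 12). z=-3: p(-3)=0.
Divide out (z + 3): quotient is z^2 - 5z + 4.
Factor the quadratic: (z - 4)(z - 1)
Result: (z + 3)(z - 4)(z - 1)


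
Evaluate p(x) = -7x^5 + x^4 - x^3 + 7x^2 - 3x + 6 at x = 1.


Using direct substitution:
  -7 * (1)^5 = -7
  1 * (1)^4 = 1
  -1 * (1)^3 = -1
  7 * (1)^2 = 7
  -3 * (1)^1 = -3
  constant: 6
Sum = -7 + 1 - 1 + 7 - 3 + 6 = 3


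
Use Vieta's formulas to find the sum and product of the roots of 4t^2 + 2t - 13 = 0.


For at^2+bt+c=0: sum = -b/a, product = c/a.
a=4, b=2, c=-13
Sum = -(2)/4 = -1/2
Product = (-13)/4 = -13/4


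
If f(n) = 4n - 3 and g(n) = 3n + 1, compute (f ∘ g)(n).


Substitute g(n) into f:
f(g(n)) = 4*(3n + 1) + (-3)
Expand and combine: 12n + 1


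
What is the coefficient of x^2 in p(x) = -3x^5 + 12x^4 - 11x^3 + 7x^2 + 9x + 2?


Read off the coefficient of x^2: 7


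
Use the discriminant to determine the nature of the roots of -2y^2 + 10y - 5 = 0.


D = b^2 - 4ac = (10)^2 - 4(-2)(-5) = 100 - 40 = 60
Since D > 0: two distinct irrational roots


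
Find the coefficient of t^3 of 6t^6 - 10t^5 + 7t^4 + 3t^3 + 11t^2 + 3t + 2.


Read off the coefficient of t^3: 3


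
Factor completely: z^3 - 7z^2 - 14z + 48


Try integer roots (divisors of 48). z=-3: p(-3)=0.
Divide out (z + 3): quotient is z^2 - 10z + 16.
Factor the quadratic: (z - 2)(z - 8)
Result: (z + 3)(z - 2)(z - 8)


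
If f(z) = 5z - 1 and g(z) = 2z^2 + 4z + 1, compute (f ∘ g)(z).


Substitute g(z) into f:
f(g(z)) = 5*(2z^2 + 4z + 1) + (-1)
Expand and combine: 10z^2 + 20z + 4


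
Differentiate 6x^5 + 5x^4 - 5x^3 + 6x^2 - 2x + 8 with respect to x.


Apply the power rule term by term:
  d/dx(6x^5) = 30x^4
  d/dx(5x^4) = 20x^3
  d/dx(-5x^3) = -15x^2
  d/dx(6x^2) = 12x
  d/dx(-2x) = -2
  d/dx(8) = 0
p'(x) = 30x^4 + 20x^3 - 15x^2 + 12x - 2


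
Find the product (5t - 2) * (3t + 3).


Distribute each term of the first polynomial:
  (5t)(3t + 3) = 15t^2 + 15t
  (-2)(3t + 3) = -6t - 6
Sum: 15t^2 + 9t - 6


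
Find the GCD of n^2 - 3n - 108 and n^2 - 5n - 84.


Factor each:
  n^2 - 3n - 108 = (n - 12)(n + 9)
  n^2 - 5n - 84 = (n - 12)(n + 7)
Common monic factor: n - 12


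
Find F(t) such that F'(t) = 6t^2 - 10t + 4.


Reverse power rule on each term:
  ∫ 6t^2 dt = 2t^3
  ∫ -10t dt = -5t^2
  ∫ 4 dt = 4t
F(t) = 2t^3 - 5t^2 + 4t + C


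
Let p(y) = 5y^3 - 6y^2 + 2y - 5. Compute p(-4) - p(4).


p(-4) = -429
p(4) = 227
p(-4) - p(4) = -429 - 227 = -656


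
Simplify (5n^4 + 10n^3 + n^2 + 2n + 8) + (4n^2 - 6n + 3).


Align terms by degree and add:
  5n^4 + 10n^3 + n^2 + 2n + 8
+ 4n^2 - 6n + 3
= 5n^4 + 10n^3 + 5n^2 - 4n + 11


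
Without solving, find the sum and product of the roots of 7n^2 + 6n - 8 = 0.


For an^2+bn+c=0: sum = -b/a, product = c/a.
a=7, b=6, c=-8
Sum = -(6)/7 = -6/7
Product = (-8)/7 = -8/7


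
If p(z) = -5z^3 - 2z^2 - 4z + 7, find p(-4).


Using direct substitution:
  -5 * (-4)^3 = 320
  -2 * (-4)^2 = -32
  -4 * (-4)^1 = 16
  constant: 7
Sum = 320 - 32 + 16 + 7 = 311


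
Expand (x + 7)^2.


Expand (x + 7)^2 by repeated multiplication:
= x^2 + 14x + 49


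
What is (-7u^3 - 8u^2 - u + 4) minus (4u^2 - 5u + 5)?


Distribute the minus sign:
  (-7u^3 - 8u^2 - u + 4)
- (4u^2 - 5u + 5)
Negate second polynomial: -4u^2 + 5u - 5
Add: -7u^3 - 12u^2 + 4u - 1


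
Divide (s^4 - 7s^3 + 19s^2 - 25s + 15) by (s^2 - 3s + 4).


(s^4 - 7s^3 + 19s^2 - 25s + 15) / (s^2 - 3s + 4)
Step 1: s^2 * (s^2 - 3s + 4) = s^4 - 3s^3 + 4s^2; subtract.
Step 2: -4s * (s^2 - 3s + 4) = -4s^3 + 12s^2 - 16s; subtract.
Step 3: 3 * (s^2 - 3s + 4) = 3s^2 - 9s + 12; subtract.
Quotient: s^2 - 4s + 3, Remainder: 3


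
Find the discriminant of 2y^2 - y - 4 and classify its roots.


D = b^2 - 4ac = (-1)^2 - 4(2)(-4) = 1 + 32 = 33
Since D > 0: two distinct irrational roots


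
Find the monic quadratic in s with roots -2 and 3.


p(s) = (s + 2)(s - 3)
Expand: s^2 - s - 6


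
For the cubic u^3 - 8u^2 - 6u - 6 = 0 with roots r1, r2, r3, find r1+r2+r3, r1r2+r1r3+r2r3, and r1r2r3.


Monic cubic u^3+bu^2+cu+d=0: sum=-b, pairwise sum=c, product=-d.
b=-8, c=-6, d=-6
r1+r2+r3 = 8
r1r2+r1r3+r2r3 = -6
r1r2r3 = 6


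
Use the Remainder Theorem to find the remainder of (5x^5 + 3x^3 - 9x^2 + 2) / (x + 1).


By the Remainder Theorem, the remainder equals p(-1):
  5*(-1)^5 = -5
  0*(-1)^4 = 0
  3*(-1)^3 = -3
  -9*(-1)^2 = -9
  0*(-1)^1 = 0
  constant: 2
Sum: -5 + 0 - 3 - 9 + 0 + 2 = -15


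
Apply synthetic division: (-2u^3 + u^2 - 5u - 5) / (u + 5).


Synthetic division with c = -5. Coefficients: -2, 1, -5, -5
Bring down -2.
  -2 * -5 = 10; 10 + 1 = 11
  11 * -5 = -55; -55 - 5 = -60
  -60 * -5 = 300; 300 - 5 = 295
Quotient: -2u^2 + 11u - 60, Remainder: 295


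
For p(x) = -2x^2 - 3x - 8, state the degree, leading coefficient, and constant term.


Highest power of x is 2, with coefficient -2. Constant term is -8.
Degree = 2, leading coefficient = -2, constant term = -8


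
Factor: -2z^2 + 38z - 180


Roots satisfy r1 + r2 = -b/a = 19 and r1*r2 = c/a = 90.
So r1 = 9, r2 = 10.
-2z^2 + 38z - 180 = -2(z - r1)(z - r2) = -2(z - 9)(z - 10)


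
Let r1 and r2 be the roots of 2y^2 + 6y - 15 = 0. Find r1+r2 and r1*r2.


For ay^2+by+c=0: sum = -b/a, product = c/a.
a=2, b=6, c=-15
Sum = -(6)/2 = -3
Product = (-15)/2 = -15/2


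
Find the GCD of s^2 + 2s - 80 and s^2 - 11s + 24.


Factor each:
  s^2 + 2s - 80 = (s - 8)(s + 10)
  s^2 - 11s + 24 = (s - 8)(s - 3)
Common monic factor: s - 8


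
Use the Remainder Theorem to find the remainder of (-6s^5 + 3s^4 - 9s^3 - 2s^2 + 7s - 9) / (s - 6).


By the Remainder Theorem, the remainder equals p(6):
  -6*(6)^5 = -46656
  3*(6)^4 = 3888
  -9*(6)^3 = -1944
  -2*(6)^2 = -72
  7*(6)^1 = 42
  constant: -9
Sum: -46656 + 3888 - 1944 - 72 + 42 - 9 = -44751


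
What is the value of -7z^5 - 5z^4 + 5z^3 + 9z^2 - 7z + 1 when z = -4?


Using direct substitution:
  -7 * (-4)^5 = 7168
  -5 * (-4)^4 = -1280
  5 * (-4)^3 = -320
  9 * (-4)^2 = 144
  -7 * (-4)^1 = 28
  constant: 1
Sum = 7168 - 1280 - 320 + 144 + 28 + 1 = 5741


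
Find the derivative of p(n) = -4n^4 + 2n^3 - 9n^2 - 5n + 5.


Apply the power rule term by term:
  d/dn(-4n^4) = -16n^3
  d/dn(2n^3) = 6n^2
  d/dn(-9n^2) = -18n
  d/dn(-5n) = -5
  d/dn(5) = 0
p'(n) = -16n^3 + 6n^2 - 18n - 5


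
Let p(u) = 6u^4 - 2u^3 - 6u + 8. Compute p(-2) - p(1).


p(-2) = 132
p(1) = 6
p(-2) - p(1) = 132 - 6 = 126


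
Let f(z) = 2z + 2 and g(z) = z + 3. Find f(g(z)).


Substitute g(z) into f:
f(g(z)) = 2*(z + 3) + 2
Expand and combine: 2z + 8


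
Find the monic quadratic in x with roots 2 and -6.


p(x) = (x - 2)(x + 6)
Expand: x^2 + 4x - 12


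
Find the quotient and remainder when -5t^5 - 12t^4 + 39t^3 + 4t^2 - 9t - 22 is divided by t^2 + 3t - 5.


(-5t^5 - 12t^4 + 39t^3 + 4t^2 - 9t - 22) / (t^2 + 3t - 5)
Step 1: -5t^3 * (t^2 + 3t - 5) = -5t^5 - 15t^4 + 25t^3; subtract.
Step 2: 3t^2 * (t^2 + 3t - 5) = 3t^4 + 9t^3 - 15t^2; subtract.
Step 3: 5t * (t^2 + 3t - 5) = 5t^3 + 15t^2 - 25t; subtract.
Step 4: 4 * (t^2 + 3t - 5) = 4t^2 + 12t - 20; subtract.
Quotient: -5t^3 + 3t^2 + 5t + 4, Remainder: 4t - 2


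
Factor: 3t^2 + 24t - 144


Roots satisfy r1 + r2 = -b/a = -8 and r1*r2 = c/a = -48.
So r1 = -12, r2 = 4.
3t^2 + 24t - 144 = 3(t - r1)(t - r2) = 3(t + 12)(t - 4)


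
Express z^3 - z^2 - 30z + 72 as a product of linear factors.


Try integer roots (divisors of 72). z=-6: p(-6)=0.
Divide out (z + 6): quotient is z^2 - 7z + 12.
Factor the quadratic: (z - 3)(z - 4)
Result: (z + 6)(z - 3)(z - 4)


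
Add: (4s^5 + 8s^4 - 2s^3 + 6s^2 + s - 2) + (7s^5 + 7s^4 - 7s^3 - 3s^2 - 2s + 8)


Align terms by degree and add:
  4s^5 + 8s^4 - 2s^3 + 6s^2 + s - 2
+ 7s^5 + 7s^4 - 7s^3 - 3s^2 - 2s + 8
= 11s^5 + 15s^4 - 9s^3 + 3s^2 - s + 6


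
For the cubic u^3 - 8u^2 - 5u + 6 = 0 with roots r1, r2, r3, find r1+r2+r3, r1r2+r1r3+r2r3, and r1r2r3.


Monic cubic u^3+bu^2+cu+d=0: sum=-b, pairwise sum=c, product=-d.
b=-8, c=-5, d=6
r1+r2+r3 = 8
r1r2+r1r3+r2r3 = -5
r1r2r3 = -6


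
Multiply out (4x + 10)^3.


Expand (4x + 10)^3 by repeated multiplication:
  (4x + 10)^2 = 16x^2 + 80x + 100
= 64x^3 + 480x^2 + 1200x + 1000


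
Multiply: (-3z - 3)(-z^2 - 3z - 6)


Distribute each term of the first polynomial:
  (-3z)(-z^2 - 3z - 6) = 3z^3 + 9z^2 + 18z
  (-3)(-z^2 - 3z - 6) = 3z^2 + 9z + 18
Sum: 3z^3 + 12z^2 + 27z + 18


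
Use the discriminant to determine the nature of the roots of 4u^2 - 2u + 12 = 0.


D = b^2 - 4ac = (-2)^2 - 4(4)(12) = 4 - 192 = -188
Since D < 0: two complex conjugate roots (no real roots)


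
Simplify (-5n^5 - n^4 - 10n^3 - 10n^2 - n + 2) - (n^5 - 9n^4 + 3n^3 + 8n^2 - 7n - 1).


Distribute the minus sign:
  (-5n^5 - n^4 - 10n^3 - 10n^2 - n + 2)
- (n^5 - 9n^4 + 3n^3 + 8n^2 - 7n - 1)
Negate second polynomial: -n^5 + 9n^4 - 3n^3 - 8n^2 + 7n + 1
Add: -6n^5 + 8n^4 - 13n^3 - 18n^2 + 6n + 3


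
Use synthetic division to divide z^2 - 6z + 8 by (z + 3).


Synthetic division with c = -3. Coefficients: 1, -6, 8
Bring down 1.
  1 * -3 = -3; -3 - 6 = -9
  -9 * -3 = 27; 27 + 8 = 35
Quotient: z - 9, Remainder: 35


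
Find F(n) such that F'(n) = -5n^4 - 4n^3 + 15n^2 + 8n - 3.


Reverse power rule on each term:
  ∫ -5n^4 dn = -n^5
  ∫ -4n^3 dn = -n^4
  ∫ 15n^2 dn = 5n^3
  ∫ 8n dn = 4n^2
  ∫ -3 dn = -3n
F(n) = -n^5 - n^4 + 5n^3 + 4n^2 - 3n + C


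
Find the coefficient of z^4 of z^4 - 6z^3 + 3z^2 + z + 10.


Read off the coefficient of z^4: 1


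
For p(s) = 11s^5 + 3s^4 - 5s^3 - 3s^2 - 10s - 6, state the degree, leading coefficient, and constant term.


Highest power of s is 5, with coefficient 11. Constant term is -6.
Degree = 5, leading coefficient = 11, constant term = -6


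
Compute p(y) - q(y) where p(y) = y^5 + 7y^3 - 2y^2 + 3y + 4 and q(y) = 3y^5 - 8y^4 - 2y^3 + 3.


Distribute the minus sign:
  (y^5 + 7y^3 - 2y^2 + 3y + 4)
- (3y^5 - 8y^4 - 2y^3 + 3)
Negate second polynomial: -3y^5 + 8y^4 + 2y^3 - 3
Add: -2y^5 + 8y^4 + 9y^3 - 2y^2 + 3y + 1


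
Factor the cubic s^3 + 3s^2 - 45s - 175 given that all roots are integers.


Try integer roots (divisors of -175). s=-5: p(-5)=0.
Divide out (s + 5): quotient is s^2 - 2s - 35.
Factor the quadratic: (s - 7)(s + 5)
Result: (s + 5)(s - 7)(s + 5)


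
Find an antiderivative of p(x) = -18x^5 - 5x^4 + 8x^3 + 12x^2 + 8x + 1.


Reverse power rule on each term:
  ∫ -18x^5 dx = -3x^6
  ∫ -5x^4 dx = -x^5
  ∫ 8x^3 dx = 2x^4
  ∫ 12x^2 dx = 4x^3
  ∫ 8x dx = 4x^2
  ∫ 1 dx = x
F(x) = -3x^6 - x^5 + 2x^4 + 4x^3 + 4x^2 + x + C


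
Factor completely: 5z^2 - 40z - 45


Roots satisfy r1 + r2 = -b/a = 8 and r1*r2 = c/a = -9.
So r1 = -1, r2 = 9.
5z^2 - 40z - 45 = 5(z - r1)(z - r2) = 5(z + 1)(z - 9)


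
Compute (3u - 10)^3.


Expand (3u - 10)^3 by repeated multiplication:
  (3u - 10)^2 = 9u^2 - 60u + 100
= 27u^3 - 270u^2 + 900u - 1000


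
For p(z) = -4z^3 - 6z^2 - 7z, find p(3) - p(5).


p(3) = -183
p(5) = -685
p(3) - p(5) = -183 + 685 = 502


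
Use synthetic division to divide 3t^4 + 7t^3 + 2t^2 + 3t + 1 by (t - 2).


Synthetic division with c = 2. Coefficients: 3, 7, 2, 3, 1
Bring down 3.
  3 * 2 = 6; 6 + 7 = 13
  13 * 2 = 26; 26 + 2 = 28
  28 * 2 = 56; 56 + 3 = 59
  59 * 2 = 118; 118 + 1 = 119
Quotient: 3t^3 + 13t^2 + 28t + 59, Remainder: 119


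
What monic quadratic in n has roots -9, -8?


p(n) = (n + 9)(n + 8)
Expand: n^2 + 17n + 72


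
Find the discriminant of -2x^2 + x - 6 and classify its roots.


D = b^2 - 4ac = (1)^2 - 4(-2)(-6) = 1 - 48 = -47
Since D < 0: two complex conjugate roots (no real roots)


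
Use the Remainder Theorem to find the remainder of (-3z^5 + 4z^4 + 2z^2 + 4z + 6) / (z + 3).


By the Remainder Theorem, the remainder equals p(-3):
  -3*(-3)^5 = 729
  4*(-3)^4 = 324
  0*(-3)^3 = 0
  2*(-3)^2 = 18
  4*(-3)^1 = -12
  constant: 6
Sum: 729 + 324 + 0 + 18 - 12 + 6 = 1065


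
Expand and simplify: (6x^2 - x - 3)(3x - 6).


Distribute each term of the first polynomial:
  (6x^2)(3x - 6) = 18x^3 - 36x^2
  (-x)(3x - 6) = -3x^2 + 6x
  (-3)(3x - 6) = -9x + 18
Sum: 18x^3 - 39x^2 - 3x + 18


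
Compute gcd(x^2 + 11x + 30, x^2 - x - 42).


Factor each:
  x^2 + 11x + 30 = (x + 6)(x + 5)
  x^2 - x - 42 = (x + 6)(x - 7)
Common monic factor: x + 6


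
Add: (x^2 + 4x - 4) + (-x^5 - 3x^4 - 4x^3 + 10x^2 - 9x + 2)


Align terms by degree and add:
  x^2 + 4x - 4
  -x^5 - 3x^4 - 4x^3 + 10x^2 - 9x + 2
= -x^5 - 3x^4 - 4x^3 + 11x^2 - 5x - 2


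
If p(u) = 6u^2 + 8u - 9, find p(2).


Using direct substitution:
  6 * (2)^2 = 24
  8 * (2)^1 = 16
  constant: -9
Sum = 24 + 16 - 9 = 31


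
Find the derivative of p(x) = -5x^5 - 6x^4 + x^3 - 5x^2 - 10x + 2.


Apply the power rule term by term:
  d/dx(-5x^5) = -25x^4
  d/dx(-6x^4) = -24x^3
  d/dx(x^3) = 3x^2
  d/dx(-5x^2) = -10x
  d/dx(-10x) = -10
  d/dx(2) = 0
p'(x) = -25x^4 - 24x^3 + 3x^2 - 10x - 10


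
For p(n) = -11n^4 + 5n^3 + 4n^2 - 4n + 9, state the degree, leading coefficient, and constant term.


Highest power of n is 4, with coefficient -11. Constant term is 9.
Degree = 4, leading coefficient = -11, constant term = 9


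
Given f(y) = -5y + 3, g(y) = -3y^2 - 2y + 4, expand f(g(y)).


Substitute g(y) into f:
f(g(y)) = -5*(-3y^2 - 2y + 4) + 3
Expand and combine: 15y^2 + 10y - 17


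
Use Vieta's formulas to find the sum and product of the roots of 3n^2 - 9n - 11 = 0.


For an^2+bn+c=0: sum = -b/a, product = c/a.
a=3, b=-9, c=-11
Sum = -(-9)/3 = 3
Product = (-11)/3 = -11/3


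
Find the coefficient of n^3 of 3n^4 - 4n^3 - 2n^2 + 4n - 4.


Read off the coefficient of n^3: -4


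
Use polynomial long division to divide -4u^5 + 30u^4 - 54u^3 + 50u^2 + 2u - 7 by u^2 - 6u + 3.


(-4u^5 + 30u^4 - 54u^3 + 50u^2 + 2u - 7) / (u^2 - 6u + 3)
Step 1: -4u^3 * (u^2 - 6u + 3) = -4u^5 + 24u^4 - 12u^3; subtract.
Step 2: 6u^2 * (u^2 - 6u + 3) = 6u^4 - 36u^3 + 18u^2; subtract.
Step 3: -6u * (u^2 - 6u + 3) = -6u^3 + 36u^2 - 18u; subtract.
Step 4: -4 * (u^2 - 6u + 3) = -4u^2 + 24u - 12; subtract.
Quotient: -4u^3 + 6u^2 - 6u - 4, Remainder: -4u + 5


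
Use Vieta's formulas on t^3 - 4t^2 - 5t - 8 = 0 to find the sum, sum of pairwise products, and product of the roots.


Monic cubic t^3+bt^2+ct+d=0: sum=-b, pairwise sum=c, product=-d.
b=-4, c=-5, d=-8
r1+r2+r3 = 4
r1r2+r1r3+r2r3 = -5
r1r2r3 = 8


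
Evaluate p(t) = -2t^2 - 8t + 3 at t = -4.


Using direct substitution:
  -2 * (-4)^2 = -32
  -8 * (-4)^1 = 32
  constant: 3
Sum = -32 + 32 + 3 = 3


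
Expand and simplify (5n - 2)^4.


Expand (5n - 2)^4 by repeated multiplication:
  (5n - 2)^2 = 25n^2 - 20n + 4
  (5n - 2)^3 = 125n^3 - 150n^2 + 60n - 8
= 625n^4 - 1000n^3 + 600n^2 - 160n + 16


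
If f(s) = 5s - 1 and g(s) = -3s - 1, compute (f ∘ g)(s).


Substitute g(s) into f:
f(g(s)) = 5*(-3s - 1) + (-1)
Expand and combine: -15s - 6


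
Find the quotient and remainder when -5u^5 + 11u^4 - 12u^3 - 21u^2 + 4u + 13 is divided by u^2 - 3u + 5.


(-5u^5 + 11u^4 - 12u^3 - 21u^2 + 4u + 13) / (u^2 - 3u + 5)
Step 1: -5u^3 * (u^2 - 3u + 5) = -5u^5 + 15u^4 - 25u^3; subtract.
Step 2: -4u^2 * (u^2 - 3u + 5) = -4u^4 + 12u^3 - 20u^2; subtract.
Step 3: u * (u^2 - 3u + 5) = u^3 - 3u^2 + 5u; subtract.
Step 4: 2 * (u^2 - 3u + 5) = 2u^2 - 6u + 10; subtract.
Quotient: -5u^3 - 4u^2 + u + 2, Remainder: 5u + 3


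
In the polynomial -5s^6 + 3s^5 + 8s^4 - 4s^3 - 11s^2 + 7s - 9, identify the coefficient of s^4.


Read off the coefficient of s^4: 8


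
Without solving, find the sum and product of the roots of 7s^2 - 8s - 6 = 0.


For as^2+bs+c=0: sum = -b/a, product = c/a.
a=7, b=-8, c=-6
Sum = -(-8)/7 = 8/7
Product = (-6)/7 = -6/7


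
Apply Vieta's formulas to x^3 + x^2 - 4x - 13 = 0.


Monic cubic x^3+bx^2+cx+d=0: sum=-b, pairwise sum=c, product=-d.
b=1, c=-4, d=-13
r1+r2+r3 = -1
r1r2+r1r3+r2r3 = -4
r1r2r3 = 13


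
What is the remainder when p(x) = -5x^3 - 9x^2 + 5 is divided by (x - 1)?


By the Remainder Theorem, the remainder equals p(1):
  -5*(1)^3 = -5
  -9*(1)^2 = -9
  0*(1)^1 = 0
  constant: 5
Sum: -5 - 9 + 0 + 5 = -9


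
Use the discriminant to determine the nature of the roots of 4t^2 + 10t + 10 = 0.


D = b^2 - 4ac = (10)^2 - 4(4)(10) = 100 - 160 = -60
Since D < 0: two complex conjugate roots (no real roots)


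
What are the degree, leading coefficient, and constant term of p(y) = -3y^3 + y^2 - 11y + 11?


Highest power of y is 3, with coefficient -3. Constant term is 11.
Degree = 3, leading coefficient = -3, constant term = 11


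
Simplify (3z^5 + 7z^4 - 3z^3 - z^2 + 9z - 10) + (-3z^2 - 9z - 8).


Align terms by degree and add:
  3z^5 + 7z^4 - 3z^3 - z^2 + 9z - 10
  -3z^2 - 9z - 8
= 3z^5 + 7z^4 - 3z^3 - 4z^2 - 18


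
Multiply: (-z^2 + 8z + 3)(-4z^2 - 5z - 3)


Distribute each term of the first polynomial:
  (-z^2)(-4z^2 - 5z - 3) = 4z^4 + 5z^3 + 3z^2
  (8z)(-4z^2 - 5z - 3) = -32z^3 - 40z^2 - 24z
  (3)(-4z^2 - 5z - 3) = -12z^2 - 15z - 9
Sum: 4z^4 - 27z^3 - 49z^2 - 39z - 9


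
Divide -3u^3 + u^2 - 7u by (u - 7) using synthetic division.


Synthetic division with c = 7. Coefficients: -3, 1, -7, 0
Bring down -3.
  -3 * 7 = -21; -21 + 1 = -20
  -20 * 7 = -140; -140 - 7 = -147
  -147 * 7 = -1029; -1029 + 0 = -1029
Quotient: -3u^2 - 20u - 147, Remainder: -1029


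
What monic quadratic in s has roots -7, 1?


p(s) = (s + 7)(s - 1)
Expand: s^2 + 6s - 7


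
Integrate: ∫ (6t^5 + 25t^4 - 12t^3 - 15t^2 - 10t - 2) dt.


Reverse power rule on each term:
  ∫ 6t^5 dt = t^6
  ∫ 25t^4 dt = 5t^5
  ∫ -12t^3 dt = -3t^4
  ∫ -15t^2 dt = -5t^3
  ∫ -10t dt = -5t^2
  ∫ -2 dt = -2t
F(t) = t^6 + 5t^5 - 3t^4 - 5t^3 - 5t^2 - 2t + C


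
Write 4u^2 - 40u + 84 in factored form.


Roots satisfy r1 + r2 = -b/a = 10 and r1*r2 = c/a = 21.
So r1 = 7, r2 = 3.
4u^2 - 40u + 84 = 4(u - r1)(u - r2) = 4(u - 7)(u - 3)


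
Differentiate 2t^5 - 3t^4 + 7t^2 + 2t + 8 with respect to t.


Apply the power rule term by term:
  d/dt(2t^5) = 10t^4
  d/dt(-3t^4) = -12t^3
  d/dt(7t^2) = 14t
  d/dt(2t) = 2
  d/dt(8) = 0
p'(t) = 10t^4 - 12t^3 + 14t + 2


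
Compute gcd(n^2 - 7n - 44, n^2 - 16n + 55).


Factor each:
  n^2 - 7n - 44 = (n - 11)(n + 4)
  n^2 - 16n + 55 = (n - 11)(n - 5)
Common monic factor: n - 11


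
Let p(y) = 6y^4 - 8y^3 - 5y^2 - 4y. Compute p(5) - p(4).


p(5) = 2605
p(4) = 928
p(5) - p(4) = 2605 - 928 = 1677


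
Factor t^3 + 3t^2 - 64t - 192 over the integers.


Try integer roots (divisors of -192). t=-8: p(-8)=0.
Divide out (t + 8): quotient is t^2 - 5t - 24.
Factor the quadratic: (t - 8)(t + 3)
Result: (t + 8)(t - 8)(t + 3)


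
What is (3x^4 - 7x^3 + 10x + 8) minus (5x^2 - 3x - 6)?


Distribute the minus sign:
  (3x^4 - 7x^3 + 10x + 8)
- (5x^2 - 3x - 6)
Negate second polynomial: -5x^2 + 3x + 6
Add: 3x^4 - 7x^3 - 5x^2 + 13x + 14


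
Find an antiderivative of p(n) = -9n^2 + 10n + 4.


Reverse power rule on each term:
  ∫ -9n^2 dn = -3n^3
  ∫ 10n dn = 5n^2
  ∫ 4 dn = 4n
F(n) = -3n^3 + 5n^2 + 4n + C


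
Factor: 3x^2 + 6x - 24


Roots satisfy r1 + r2 = -b/a = -2 and r1*r2 = c/a = -8.
So r1 = -4, r2 = 2.
3x^2 + 6x - 24 = 3(x - r1)(x - r2) = 3(x + 4)(x - 2)


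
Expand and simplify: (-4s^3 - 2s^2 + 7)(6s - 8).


Distribute each term of the first polynomial:
  (-4s^3)(6s - 8) = -24s^4 + 32s^3
  (-2s^2)(6s - 8) = -12s^3 + 16s^2
  (7)(6s - 8) = 42s - 56
Sum: -24s^4 + 20s^3 + 16s^2 + 42s - 56


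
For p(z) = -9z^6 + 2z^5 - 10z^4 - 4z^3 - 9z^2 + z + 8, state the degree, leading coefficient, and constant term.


Highest power of z is 6, with coefficient -9. Constant term is 8.
Degree = 6, leading coefficient = -9, constant term = 8


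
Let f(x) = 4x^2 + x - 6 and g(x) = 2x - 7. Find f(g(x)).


Substitute g(x) into f:
f(g(x)) = 4*(2x - 7)^2 + 1*(2x - 7) + (-6)
(2x - 7)^2 = 4x^2 - 28x + 49
Expand and combine: 16x^2 - 110x + 183


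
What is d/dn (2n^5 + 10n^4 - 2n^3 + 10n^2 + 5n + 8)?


Apply the power rule term by term:
  d/dn(2n^5) = 10n^4
  d/dn(10n^4) = 40n^3
  d/dn(-2n^3) = -6n^2
  d/dn(10n^2) = 20n
  d/dn(5n) = 5
  d/dn(8) = 0
p'(n) = 10n^4 + 40n^3 - 6n^2 + 20n + 5


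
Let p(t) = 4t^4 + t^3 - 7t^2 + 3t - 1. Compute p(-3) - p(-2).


p(-3) = 224
p(-2) = 21
p(-3) - p(-2) = 224 - 21 = 203


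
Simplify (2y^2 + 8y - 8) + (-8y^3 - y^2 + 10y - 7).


Align terms by degree and add:
  2y^2 + 8y - 8
  -8y^3 - y^2 + 10y - 7
= -8y^3 + y^2 + 18y - 15


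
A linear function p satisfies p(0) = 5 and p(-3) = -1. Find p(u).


p(u) = mu + b. Using p(0)=5, p(-3)=-1:
m = (5 + 1)/(0 + 3) = 6/3 = 2
b = 5 - m*(0) = 5 = 5
p(u) = 2u + 5


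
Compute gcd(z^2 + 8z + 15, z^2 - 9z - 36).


Factor each:
  z^2 + 8z + 15 = (z + 3)(z + 5)
  z^2 - 9z - 36 = (z + 3)(z - 12)
Common monic factor: z + 3


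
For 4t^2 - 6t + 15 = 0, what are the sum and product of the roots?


For at^2+bt+c=0: sum = -b/a, product = c/a.
a=4, b=-6, c=15
Sum = -(-6)/4 = 3/2
Product = (15)/4 = 15/4


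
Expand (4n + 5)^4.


Expand (4n + 5)^4 by repeated multiplication:
  (4n + 5)^2 = 16n^2 + 40n + 25
  (4n + 5)^3 = 64n^3 + 240n^2 + 300n + 125
= 256n^4 + 1280n^3 + 2400n^2 + 2000n + 625


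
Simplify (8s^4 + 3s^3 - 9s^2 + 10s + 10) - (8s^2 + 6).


Distribute the minus sign:
  (8s^4 + 3s^3 - 9s^2 + 10s + 10)
- (8s^2 + 6)
Negate second polynomial: -8s^2 - 6
Add: 8s^4 + 3s^3 - 17s^2 + 10s + 4


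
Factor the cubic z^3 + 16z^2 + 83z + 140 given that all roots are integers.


Try integer roots (divisors of 140). z=-7: p(-7)=0.
Divide out (z + 7): quotient is z^2 + 9z + 20.
Factor the quadratic: (z + 4)(z + 5)
Result: (z + 7)(z + 4)(z + 5)


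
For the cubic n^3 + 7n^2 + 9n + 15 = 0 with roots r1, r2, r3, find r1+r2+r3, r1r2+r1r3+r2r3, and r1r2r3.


Monic cubic n^3+bn^2+cn+d=0: sum=-b, pairwise sum=c, product=-d.
b=7, c=9, d=15
r1+r2+r3 = -7
r1r2+r1r3+r2r3 = 9
r1r2r3 = -15


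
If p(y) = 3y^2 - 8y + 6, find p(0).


Using direct substitution:
  3 * (0)^2 = 0
  -8 * (0)^1 = 0
  constant: 6
Sum = 0 + 0 + 6 = 6


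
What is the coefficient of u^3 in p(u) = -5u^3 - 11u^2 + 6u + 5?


Read off the coefficient of u^3: -5


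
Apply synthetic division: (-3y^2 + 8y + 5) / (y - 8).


Synthetic division with c = 8. Coefficients: -3, 8, 5
Bring down -3.
  -3 * 8 = -24; -24 + 8 = -16
  -16 * 8 = -128; -128 + 5 = -123
Quotient: -3y - 16, Remainder: -123


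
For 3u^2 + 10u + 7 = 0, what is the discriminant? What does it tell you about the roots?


D = b^2 - 4ac = (10)^2 - 4(3)(7) = 100 - 84 = 16
Since D > 0: two distinct rational roots


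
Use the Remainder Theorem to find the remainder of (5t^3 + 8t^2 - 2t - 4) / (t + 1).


By the Remainder Theorem, the remainder equals p(-1):
  5*(-1)^3 = -5
  8*(-1)^2 = 8
  -2*(-1)^1 = 2
  constant: -4
Sum: -5 + 8 + 2 - 4 = 1


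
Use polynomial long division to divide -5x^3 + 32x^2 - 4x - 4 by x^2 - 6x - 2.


(-5x^3 + 32x^2 - 4x - 4) / (x^2 - 6x - 2)
Step 1: -5x * (x^2 - 6x - 2) = -5x^3 + 30x^2 + 10x; subtract.
Step 2: 2 * (x^2 - 6x - 2) = 2x^2 - 12x - 4; subtract.
Quotient: -5x + 2, Remainder: -2x


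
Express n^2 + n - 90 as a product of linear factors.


Roots satisfy r1 + r2 = -b/a = -1 and r1*r2 = c/a = -90.
So r1 = -10, r2 = 9.
n^2 + n - 90 = (n - r1)(n - r2) = (n + 10)(n - 9)


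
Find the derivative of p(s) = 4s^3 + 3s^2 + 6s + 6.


Apply the power rule term by term:
  d/ds(4s^3) = 12s^2
  d/ds(3s^2) = 6s
  d/ds(6s) = 6
  d/ds(6) = 0
p'(s) = 12s^2 + 6s + 6


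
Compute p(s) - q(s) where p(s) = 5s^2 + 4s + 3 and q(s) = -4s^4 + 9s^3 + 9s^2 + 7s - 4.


Distribute the minus sign:
  (5s^2 + 4s + 3)
- (-4s^4 + 9s^3 + 9s^2 + 7s - 4)
Negate second polynomial: 4s^4 - 9s^3 - 9s^2 - 7s + 4
Add: 4s^4 - 9s^3 - 4s^2 - 3s + 7


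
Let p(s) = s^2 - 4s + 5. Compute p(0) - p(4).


p(0) = 5
p(4) = 5
p(0) - p(4) = 5 - 5 = 0


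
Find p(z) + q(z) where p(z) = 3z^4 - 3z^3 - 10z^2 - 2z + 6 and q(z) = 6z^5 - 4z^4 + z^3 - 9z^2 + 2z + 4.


Align terms by degree and add:
  3z^4 - 3z^3 - 10z^2 - 2z + 6
+ 6z^5 - 4z^4 + z^3 - 9z^2 + 2z + 4
= 6z^5 - z^4 - 2z^3 - 19z^2 + 10


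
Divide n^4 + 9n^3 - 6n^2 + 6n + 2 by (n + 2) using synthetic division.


Synthetic division with c = -2. Coefficients: 1, 9, -6, 6, 2
Bring down 1.
  1 * -2 = -2; -2 + 9 = 7
  7 * -2 = -14; -14 - 6 = -20
  -20 * -2 = 40; 40 + 6 = 46
  46 * -2 = -92; -92 + 2 = -90
Quotient: n^3 + 7n^2 - 20n + 46, Remainder: -90


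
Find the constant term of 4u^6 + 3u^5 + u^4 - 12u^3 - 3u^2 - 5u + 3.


Read off the constant term: 3


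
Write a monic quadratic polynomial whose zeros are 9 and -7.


p(t) = (t - 9)(t + 7)
Expand: t^2 - 2t - 63


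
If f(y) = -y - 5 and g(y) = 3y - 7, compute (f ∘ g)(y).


Substitute g(y) into f:
f(g(y)) = -1*(3y - 7) + (-5)
Expand and combine: -3y + 2


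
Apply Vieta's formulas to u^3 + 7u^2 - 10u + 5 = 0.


Monic cubic u^3+bu^2+cu+d=0: sum=-b, pairwise sum=c, product=-d.
b=7, c=-10, d=5
r1+r2+r3 = -7
r1r2+r1r3+r2r3 = -10
r1r2r3 = -5


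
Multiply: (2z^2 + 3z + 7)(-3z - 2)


Distribute each term of the first polynomial:
  (2z^2)(-3z - 2) = -6z^3 - 4z^2
  (3z)(-3z - 2) = -9z^2 - 6z
  (7)(-3z - 2) = -21z - 14
Sum: -6z^3 - 13z^2 - 27z - 14


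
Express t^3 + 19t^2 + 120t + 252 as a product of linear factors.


Try integer roots (divisors of 252). t=-6: p(-6)=0.
Divide out (t + 6): quotient is t^2 + 13t + 42.
Factor the quadratic: (t + 6)(t + 7)
Result: (t + 6)(t + 6)(t + 7)


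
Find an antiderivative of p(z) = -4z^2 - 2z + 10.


Reverse power rule on each term:
  ∫ -4z^2 dz = -(4/3)z^3
  ∫ -2z dz = -z^2
  ∫ 10 dz = 10z
F(z) = -(4/3)z^3 - z^2 + 10z + C


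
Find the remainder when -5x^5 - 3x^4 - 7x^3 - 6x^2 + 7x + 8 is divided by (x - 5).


By the Remainder Theorem, the remainder equals p(5):
  -5*(5)^5 = -15625
  -3*(5)^4 = -1875
  -7*(5)^3 = -875
  -6*(5)^2 = -150
  7*(5)^1 = 35
  constant: 8
Sum: -15625 - 1875 - 875 - 150 + 35 + 8 = -18482


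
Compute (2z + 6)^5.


Expand (2z + 6)^5 by repeated multiplication:
  (2z + 6)^2 = 4z^2 + 24z + 36
  (2z + 6)^3 = 8z^3 + 72z^2 + 216z + 216
  (2z + 6)^4 = 16z^4 + 192z^3 + 864z^2 + 1728z + 1296
= 32z^5 + 480z^4 + 2880z^3 + 8640z^2 + 12960z + 7776


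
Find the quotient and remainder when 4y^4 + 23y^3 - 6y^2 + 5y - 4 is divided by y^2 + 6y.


(4y^4 + 23y^3 - 6y^2 + 5y - 4) / (y^2 + 6y)
Step 1: 4y^2 * (y^2 + 6y) = 4y^4 + 24y^3; subtract.
Step 2: -y * (y^2 + 6y) = -y^3 - 6y^2; subtract.
Step 3: 0 * (y^2 + 6y) = 0; subtract.
Quotient: 4y^2 - y, Remainder: 5y - 4


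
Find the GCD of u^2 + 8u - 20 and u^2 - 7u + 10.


Factor each:
  u^2 + 8u - 20 = (u - 2)(u + 10)
  u^2 - 7u + 10 = (u - 2)(u - 5)
Common monic factor: u - 2


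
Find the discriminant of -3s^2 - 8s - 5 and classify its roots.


D = b^2 - 4ac = (-8)^2 - 4(-3)(-5) = 64 - 60 = 4
Since D > 0: two distinct rational roots


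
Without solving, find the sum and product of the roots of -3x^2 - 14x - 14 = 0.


For ax^2+bx+c=0: sum = -b/a, product = c/a.
a=-3, b=-14, c=-14
Sum = -(-14)/-3 = -14/3
Product = (-14)/-3 = 14/3


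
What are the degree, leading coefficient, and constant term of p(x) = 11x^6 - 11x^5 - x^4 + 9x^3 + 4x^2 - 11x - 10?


Highest power of x is 6, with coefficient 11. Constant term is -10.
Degree = 6, leading coefficient = 11, constant term = -10


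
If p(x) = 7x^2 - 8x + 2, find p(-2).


Using direct substitution:
  7 * (-2)^2 = 28
  -8 * (-2)^1 = 16
  constant: 2
Sum = 28 + 16 + 2 = 46


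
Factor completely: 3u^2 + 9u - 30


Roots satisfy r1 + r2 = -b/a = -3 and r1*r2 = c/a = -10.
So r1 = 2, r2 = -5.
3u^2 + 9u - 30 = 3(u - r1)(u - r2) = 3(u - 2)(u + 5)


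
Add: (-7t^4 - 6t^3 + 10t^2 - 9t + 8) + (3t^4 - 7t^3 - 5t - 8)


Align terms by degree and add:
  -7t^4 - 6t^3 + 10t^2 - 9t + 8
+ 3t^4 - 7t^3 - 5t - 8
= -4t^4 - 13t^3 + 10t^2 - 14t


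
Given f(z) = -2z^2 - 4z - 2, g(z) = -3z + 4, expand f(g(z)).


Substitute g(z) into f:
f(g(z)) = -2*(-3z + 4)^2 + (-4)*(-3z + 4) + (-2)
(-3z + 4)^2 = 9z^2 - 24z + 16
Expand and combine: -18z^2 + 60z - 50


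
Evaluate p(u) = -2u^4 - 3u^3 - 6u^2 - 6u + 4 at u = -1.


Using direct substitution:
  -2 * (-1)^4 = -2
  -3 * (-1)^3 = 3
  -6 * (-1)^2 = -6
  -6 * (-1)^1 = 6
  constant: 4
Sum = -2 + 3 - 6 + 6 + 4 = 5


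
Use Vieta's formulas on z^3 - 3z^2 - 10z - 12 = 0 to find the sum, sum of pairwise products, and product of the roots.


Monic cubic z^3+bz^2+cz+d=0: sum=-b, pairwise sum=c, product=-d.
b=-3, c=-10, d=-12
r1+r2+r3 = 3
r1r2+r1r3+r2r3 = -10
r1r2r3 = 12


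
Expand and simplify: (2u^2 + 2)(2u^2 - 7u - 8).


Distribute each term of the first polynomial:
  (2u^2)(2u^2 - 7u - 8) = 4u^4 - 14u^3 - 16u^2
  (2)(2u^2 - 7u - 8) = 4u^2 - 14u - 16
Sum: 4u^4 - 14u^3 - 12u^2 - 14u - 16


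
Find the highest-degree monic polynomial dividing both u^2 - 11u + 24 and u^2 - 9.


Factor each:
  u^2 - 11u + 24 = (u - 3)(u - 8)
  u^2 - 9 = (u - 3)(u + 3)
Common monic factor: u - 3


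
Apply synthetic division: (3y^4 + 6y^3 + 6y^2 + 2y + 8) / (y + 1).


Synthetic division with c = -1. Coefficients: 3, 6, 6, 2, 8
Bring down 3.
  3 * -1 = -3; -3 + 6 = 3
  3 * -1 = -3; -3 + 6 = 3
  3 * -1 = -3; -3 + 2 = -1
  -1 * -1 = 1; 1 + 8 = 9
Quotient: 3y^3 + 3y^2 + 3y - 1, Remainder: 9


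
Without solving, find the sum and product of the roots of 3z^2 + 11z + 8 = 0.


For az^2+bz+c=0: sum = -b/a, product = c/a.
a=3, b=11, c=8
Sum = -(11)/3 = -11/3
Product = (8)/3 = 8/3


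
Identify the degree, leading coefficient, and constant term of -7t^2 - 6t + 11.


Highest power of t is 2, with coefficient -7. Constant term is 11.
Degree = 2, leading coefficient = -7, constant term = 11


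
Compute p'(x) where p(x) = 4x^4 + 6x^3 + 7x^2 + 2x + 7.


Apply the power rule term by term:
  d/dx(4x^4) = 16x^3
  d/dx(6x^3) = 18x^2
  d/dx(7x^2) = 14x
  d/dx(2x) = 2
  d/dx(7) = 0
p'(x) = 16x^3 + 18x^2 + 14x + 2


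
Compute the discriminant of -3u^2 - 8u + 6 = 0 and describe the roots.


D = b^2 - 4ac = (-8)^2 - 4(-3)(6) = 64 + 72 = 136
Since D > 0: two distinct irrational roots


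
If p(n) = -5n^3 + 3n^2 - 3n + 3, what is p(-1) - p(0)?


p(-1) = 14
p(0) = 3
p(-1) - p(0) = 14 - 3 = 11


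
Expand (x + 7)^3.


Expand (x + 7)^3 by repeated multiplication:
  (x + 7)^2 = x^2 + 14x + 49
= x^3 + 21x^2 + 147x + 343


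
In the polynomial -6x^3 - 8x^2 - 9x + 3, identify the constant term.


Read off the constant term: 3


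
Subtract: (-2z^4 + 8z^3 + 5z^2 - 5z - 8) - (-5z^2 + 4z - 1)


Distribute the minus sign:
  (-2z^4 + 8z^3 + 5z^2 - 5z - 8)
- (-5z^2 + 4z - 1)
Negate second polynomial: 5z^2 - 4z + 1
Add: -2z^4 + 8z^3 + 10z^2 - 9z - 7


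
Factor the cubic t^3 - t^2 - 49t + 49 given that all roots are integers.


Try integer roots (divisors of 49). t=7: p(7)=0.
Divide out (t - 7): quotient is t^2 + 6t - 7.
Factor the quadratic: (t - 1)(t + 7)
Result: (t - 7)(t - 1)(t + 7)


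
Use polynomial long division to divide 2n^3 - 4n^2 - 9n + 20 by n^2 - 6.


(2n^3 - 4n^2 - 9n + 20) / (n^2 - 6)
Step 1: 2n * (n^2 - 6) = 2n^3 - 12n; subtract.
Step 2: -4 * (n^2 - 6) = -4n^2 + 24; subtract.
Quotient: 2n - 4, Remainder: 3n - 4


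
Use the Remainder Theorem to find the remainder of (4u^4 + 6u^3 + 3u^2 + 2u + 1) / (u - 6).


By the Remainder Theorem, the remainder equals p(6):
  4*(6)^4 = 5184
  6*(6)^3 = 1296
  3*(6)^2 = 108
  2*(6)^1 = 12
  constant: 1
Sum: 5184 + 1296 + 108 + 12 + 1 = 6601


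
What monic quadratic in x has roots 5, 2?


p(x) = (x - 5)(x - 2)
Expand: x^2 - 7x + 10


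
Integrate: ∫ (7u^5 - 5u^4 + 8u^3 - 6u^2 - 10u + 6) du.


Reverse power rule on each term:
  ∫ 7u^5 du = (7/6)u^6
  ∫ -5u^4 du = -u^5
  ∫ 8u^3 du = 2u^4
  ∫ -6u^2 du = -2u^3
  ∫ -10u du = -5u^2
  ∫ 6 du = 6u
F(u) = (7/6)u^6 - u^5 + 2u^4 - 2u^3 - 5u^2 + 6u + C


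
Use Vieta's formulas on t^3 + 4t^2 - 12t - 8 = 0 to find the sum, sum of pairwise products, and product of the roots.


Monic cubic t^3+bt^2+ct+d=0: sum=-b, pairwise sum=c, product=-d.
b=4, c=-12, d=-8
r1+r2+r3 = -4
r1r2+r1r3+r2r3 = -12
r1r2r3 = 8


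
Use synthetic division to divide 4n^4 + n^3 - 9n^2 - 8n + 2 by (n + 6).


Synthetic division with c = -6. Coefficients: 4, 1, -9, -8, 2
Bring down 4.
  4 * -6 = -24; -24 + 1 = -23
  -23 * -6 = 138; 138 - 9 = 129
  129 * -6 = -774; -774 - 8 = -782
  -782 * -6 = 4692; 4692 + 2 = 4694
Quotient: 4n^3 - 23n^2 + 129n - 782, Remainder: 4694


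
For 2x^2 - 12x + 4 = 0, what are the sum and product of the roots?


For ax^2+bx+c=0: sum = -b/a, product = c/a.
a=2, b=-12, c=4
Sum = -(-12)/2 = 6
Product = (4)/2 = 2


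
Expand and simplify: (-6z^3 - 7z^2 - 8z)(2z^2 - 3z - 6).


Distribute each term of the first polynomial:
  (-6z^3)(2z^2 - 3z - 6) = -12z^5 + 18z^4 + 36z^3
  (-7z^2)(2z^2 - 3z - 6) = -14z^4 + 21z^3 + 42z^2
  (-8z)(2z^2 - 3z - 6) = -16z^3 + 24z^2 + 48z
Sum: -12z^5 + 4z^4 + 41z^3 + 66z^2 + 48z


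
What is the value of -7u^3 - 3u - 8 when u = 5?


Using direct substitution:
  -7 * (5)^3 = -875
  0 * (5)^2 = 0
  -3 * (5)^1 = -15
  constant: -8
Sum = -875 + 0 - 15 - 8 = -898


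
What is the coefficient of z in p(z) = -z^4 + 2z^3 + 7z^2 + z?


Read off the coefficient of z: 1


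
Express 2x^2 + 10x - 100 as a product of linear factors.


Roots satisfy r1 + r2 = -b/a = -5 and r1*r2 = c/a = -50.
So r1 = 5, r2 = -10.
2x^2 + 10x - 100 = 2(x - r1)(x - r2) = 2(x - 5)(x + 10)


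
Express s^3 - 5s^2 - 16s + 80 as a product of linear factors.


Try integer roots (divisors of 80). s=5: p(5)=0.
Divide out (s - 5): quotient is s^2 - 16.
Factor the quadratic: (s - 4)(s + 4)
Result: (s - 5)(s - 4)(s + 4)


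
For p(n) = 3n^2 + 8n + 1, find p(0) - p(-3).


p(0) = 1
p(-3) = 4
p(0) - p(-3) = 1 - 4 = -3


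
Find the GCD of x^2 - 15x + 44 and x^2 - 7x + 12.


Factor each:
  x^2 - 15x + 44 = (x - 4)(x - 11)
  x^2 - 7x + 12 = (x - 4)(x - 3)
Common monic factor: x - 4


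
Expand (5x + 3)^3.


Expand (5x + 3)^3 by repeated multiplication:
  (5x + 3)^2 = 25x^2 + 30x + 9
= 125x^3 + 225x^2 + 135x + 27


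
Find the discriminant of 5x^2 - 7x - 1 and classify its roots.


D = b^2 - 4ac = (-7)^2 - 4(5)(-1) = 49 + 20 = 69
Since D > 0: two distinct irrational roots


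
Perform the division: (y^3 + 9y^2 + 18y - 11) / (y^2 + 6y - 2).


(y^3 + 9y^2 + 18y - 11) / (y^2 + 6y - 2)
Step 1: y * (y^2 + 6y - 2) = y^3 + 6y^2 - 2y; subtract.
Step 2: 3 * (y^2 + 6y - 2) = 3y^2 + 18y - 6; subtract.
Quotient: y + 3, Remainder: 2y - 5


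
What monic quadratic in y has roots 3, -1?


p(y) = (y - 3)(y + 1)
Expand: y^2 - 2y - 3


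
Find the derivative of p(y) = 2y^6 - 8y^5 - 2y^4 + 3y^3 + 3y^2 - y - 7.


Apply the power rule term by term:
  d/dy(2y^6) = 12y^5
  d/dy(-8y^5) = -40y^4
  d/dy(-2y^4) = -8y^3
  d/dy(3y^3) = 9y^2
  d/dy(3y^2) = 6y
  d/dy(-y) = -1
  d/dy(-7) = 0
p'(y) = 12y^5 - 40y^4 - 8y^3 + 9y^2 + 6y - 1


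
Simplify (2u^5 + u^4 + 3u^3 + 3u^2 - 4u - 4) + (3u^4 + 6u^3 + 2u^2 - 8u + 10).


Align terms by degree and add:
  2u^5 + u^4 + 3u^3 + 3u^2 - 4u - 4
+ 3u^4 + 6u^3 + 2u^2 - 8u + 10
= 2u^5 + 4u^4 + 9u^3 + 5u^2 - 12u + 6


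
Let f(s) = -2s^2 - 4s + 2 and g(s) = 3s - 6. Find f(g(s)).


Substitute g(s) into f:
f(g(s)) = -2*(3s - 6)^2 + (-4)*(3s - 6) + 2
(3s - 6)^2 = 9s^2 - 36s + 36
Expand and combine: -18s^2 + 60s - 46


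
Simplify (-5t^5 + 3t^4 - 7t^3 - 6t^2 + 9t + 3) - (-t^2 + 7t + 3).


Distribute the minus sign:
  (-5t^5 + 3t^4 - 7t^3 - 6t^2 + 9t + 3)
- (-t^2 + 7t + 3)
Negate second polynomial: t^2 - 7t - 3
Add: -5t^5 + 3t^4 - 7t^3 - 5t^2 + 2t


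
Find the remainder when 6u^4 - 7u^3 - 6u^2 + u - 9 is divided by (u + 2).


By the Remainder Theorem, the remainder equals p(-2):
  6*(-2)^4 = 96
  -7*(-2)^3 = 56
  -6*(-2)^2 = -24
  1*(-2)^1 = -2
  constant: -9
Sum: 96 + 56 - 24 - 2 - 9 = 117


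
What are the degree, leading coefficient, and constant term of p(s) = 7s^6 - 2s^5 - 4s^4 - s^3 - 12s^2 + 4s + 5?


Highest power of s is 6, with coefficient 7. Constant term is 5.
Degree = 6, leading coefficient = 7, constant term = 5
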